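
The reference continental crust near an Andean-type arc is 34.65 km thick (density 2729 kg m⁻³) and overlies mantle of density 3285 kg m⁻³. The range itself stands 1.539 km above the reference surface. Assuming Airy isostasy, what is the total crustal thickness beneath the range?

43.7 km

Root depth r = h ρ_c / (ρ_m − ρ_c) = 1.539 km × 2729 / 556 = 7.554 km.
Total thickness = T + h + r = 34.65 km + 1.539 km + 7.554 km = 43.7 km.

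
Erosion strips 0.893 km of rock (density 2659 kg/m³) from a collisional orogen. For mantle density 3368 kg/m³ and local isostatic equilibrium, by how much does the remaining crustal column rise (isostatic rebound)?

Unloading: uplift u = e ρ_c/ρ_m = 0.893 km × 2659/3368 = 0.705 km.

0.705 km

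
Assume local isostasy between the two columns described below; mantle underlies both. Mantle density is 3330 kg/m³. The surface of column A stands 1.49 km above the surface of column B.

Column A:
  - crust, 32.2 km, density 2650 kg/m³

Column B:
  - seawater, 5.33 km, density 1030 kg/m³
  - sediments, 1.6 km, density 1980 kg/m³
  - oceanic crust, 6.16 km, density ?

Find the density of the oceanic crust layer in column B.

2920 kg/m³

Take the compensation level at the base of the deeper column (depth z_c below the surface of column A) and equate Σ ρ_i t_i down to z_c; mantle fills any gap and the z_c terms cancel.
Column A: 32.2×2650 + (z_c − 32.2)×3330
Column B: 1.49×0 + 5.33×1030 + 1.6×1980 + 6.16×ρ + (z_c − 1.49 − 13.09)×3330
The z_c×3330 term appears on both sides and cancels. Collect the known terms of each column as K = Σ(ρt)_known − 3330 × (depth of known layers): K_A = 85330 − 3330×32.2 = −21896; K_B = 8657.9 − 3330×(1.49 + 13.09) = −39893.5.
Balance: K_A = K_B + 6.16×ρ, so ρ = (K_A − K_B)/6.16 = 17997.5/6.16 = 2920 kg/m³.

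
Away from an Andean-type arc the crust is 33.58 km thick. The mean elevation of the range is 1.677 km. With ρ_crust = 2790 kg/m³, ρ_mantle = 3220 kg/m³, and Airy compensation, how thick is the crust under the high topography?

Root depth r = h ρ_c / (ρ_m − ρ_c) = 1.677 km × 2790 / 430 = 10.88 km.
Total thickness = T + h + r = 33.58 km + 1.677 km + 10.88 km = 46.1 km.

46.1 km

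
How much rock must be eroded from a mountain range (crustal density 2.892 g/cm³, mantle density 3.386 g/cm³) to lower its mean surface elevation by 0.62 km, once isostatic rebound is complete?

4.25 km

Net drop Δ = e − u = e − e ρ_c/ρ_m = e (ρ_m − ρ_c)/ρ_m.
e = Δ ρ_m/(ρ_m − ρ_c) = 0.62 km × 3.386/0.494 = 4.25 km.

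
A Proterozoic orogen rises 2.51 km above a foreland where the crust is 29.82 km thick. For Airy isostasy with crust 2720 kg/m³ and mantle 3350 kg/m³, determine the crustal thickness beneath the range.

43.2 km

Root depth r = h ρ_c / (ρ_m − ρ_c) = 2.51 km × 2720 / 630 = 10.84 km.
Total thickness = T + h + r = 29.82 km + 2.51 km + 10.84 km = 43.2 km.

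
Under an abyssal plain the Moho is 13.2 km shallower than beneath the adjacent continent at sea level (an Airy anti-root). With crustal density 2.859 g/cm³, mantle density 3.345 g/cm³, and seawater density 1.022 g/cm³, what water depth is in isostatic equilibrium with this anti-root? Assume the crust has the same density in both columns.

3.49 km

Replacing a thickness d of crust by seawater at the top must be balanced by replacing crust with mantle at the base: d (ρ_c − ρ_w) = a (ρ_m − ρ_c).
d = a (ρ_m − ρ_c)/(ρ_c − ρ_w) = 13.2 km × 0.486/1.837 = 3.49 km.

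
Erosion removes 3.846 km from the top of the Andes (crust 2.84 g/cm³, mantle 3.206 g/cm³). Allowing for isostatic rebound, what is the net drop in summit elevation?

0.439 km

Rebound u = e ρ_c/ρ_m = 3.846 km × 2.84/3.206 = 3.407 km.
Net surface drop = e − u = 3.846 km − 3.407 km = e (ρ_m − ρ_c)/ρ_m = 0.439 km.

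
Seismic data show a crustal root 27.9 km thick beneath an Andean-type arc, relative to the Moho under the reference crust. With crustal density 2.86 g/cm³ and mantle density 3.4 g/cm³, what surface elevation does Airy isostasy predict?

By Archimedes' principle applied to the lithosphere: ρ_c h = (ρ_m − ρ_c) r.
h = r (ρ_m − ρ_c) / ρ_c = 27.9 km × (3.4 − 2.86) / 2.86 = 5.27 km.

5.27 km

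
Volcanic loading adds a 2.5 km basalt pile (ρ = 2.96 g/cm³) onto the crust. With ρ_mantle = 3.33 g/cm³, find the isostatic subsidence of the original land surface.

2.22 km

Subaerial loading: s = t ρ_load / ρ_m.
s = 2.5 km × 2.96/3.33 = 2.22 km.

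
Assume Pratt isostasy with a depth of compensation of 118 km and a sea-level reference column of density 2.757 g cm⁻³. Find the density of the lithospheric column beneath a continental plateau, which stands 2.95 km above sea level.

Pratt balance: ρ_ref D = ρ (D + h).
ρ = ρ_ref D/(D + h) = 2.757 × 118 km/(118 km + 2.95 km) = 2.69 g cm⁻³.

2.69 g cm⁻³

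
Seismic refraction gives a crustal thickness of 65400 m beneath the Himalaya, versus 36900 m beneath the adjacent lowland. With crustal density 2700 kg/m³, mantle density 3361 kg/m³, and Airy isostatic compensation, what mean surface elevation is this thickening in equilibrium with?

Excess crust Δ = 65400 m − 36900 m = 28500 m, split between elevation h and root r with h + r = Δ.
Airy balance ρ_c h = (ρ_m − ρ_c) r gives r = h ρ_c/(ρ_m − ρ_c), so h (1 + ρ_c/(ρ_m − ρ_c)) = Δ, i.e. h = Δ (ρ_m − ρ_c)/ρ_m.
h = 28500 m × 661/3361 = 5610 m.

5610 m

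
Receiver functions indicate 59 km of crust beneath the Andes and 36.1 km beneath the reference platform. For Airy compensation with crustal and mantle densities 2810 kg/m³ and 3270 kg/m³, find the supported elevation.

3.22 km

Excess crust Δ = 59 km − 36.1 km = 22.9 km, split between elevation h and root r with h + r = Δ.
Airy balance ρ_c h = (ρ_m − ρ_c) r gives r = h ρ_c/(ρ_m − ρ_c), so h (1 + ρ_c/(ρ_m − ρ_c)) = Δ, i.e. h = Δ (ρ_m − ρ_c)/ρ_m.
h = 22.9 km × 460/3270 = 3.22 km.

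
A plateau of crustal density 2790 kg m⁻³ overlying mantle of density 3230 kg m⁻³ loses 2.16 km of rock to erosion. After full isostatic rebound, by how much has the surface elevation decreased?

Rebound u = e ρ_c/ρ_m = 2.16 km × 2790/3230 = 1.866 km.
Net surface drop = e − u = 2.16 km − 1.866 km = e (ρ_m − ρ_c)/ρ_m = 0.294 km.

0.294 km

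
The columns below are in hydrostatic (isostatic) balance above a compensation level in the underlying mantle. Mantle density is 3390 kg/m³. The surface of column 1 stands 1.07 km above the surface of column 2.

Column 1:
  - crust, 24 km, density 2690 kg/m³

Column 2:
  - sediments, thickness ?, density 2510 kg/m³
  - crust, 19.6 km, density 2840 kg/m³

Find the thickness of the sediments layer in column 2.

Take the compensation level at the base of the deeper column (depth z_c below the surface of column 1) and equate Σ ρ_i t_i down to z_c; mantle fills any gap and the z_c terms cancel.
Column 1: 24×2690 + (z_c − 24)×3390
Column 2: 1.07×0 + x×2510 + 19.6×2840 + (z_c − 1.07 − 19.6 − x)×3390
The z_c×3390 term appears on both sides and cancels. Collect the known terms of each column as K = Σ(ρt)_known − 3390 × (depth of known layers): K_1 = 64560 − 3390×24 = −16800; K_2 = 55664 − 3390×(1.07 + 19.6) = −14407.3.
Balance: K_1 = K_2 − x×(3390 − 2510), so x = (K_2 − K_1)/(3390 − 2510) = 2392.7/880 = 2.72 km.

2.72 km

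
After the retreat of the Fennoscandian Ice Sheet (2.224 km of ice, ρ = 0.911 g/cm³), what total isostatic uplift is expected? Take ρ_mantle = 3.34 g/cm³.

0.607 km

Removing the load lets mantle flow back in; uplift u satisfies ρ_ice t = ρ_m u.
u = t ρ_ice/ρ_m = 2.224 km × 0.911/3.34 = 0.607 km.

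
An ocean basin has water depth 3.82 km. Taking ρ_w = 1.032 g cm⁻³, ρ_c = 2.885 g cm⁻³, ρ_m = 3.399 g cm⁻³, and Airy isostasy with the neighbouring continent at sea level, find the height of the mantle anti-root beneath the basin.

Equating mass per unit area of the two columns: replacing crust with seawater at the top is compensated by replacing crust with mantle at the base: d (ρ_c − ρ_w) = a (ρ_m − ρ_c).
a = d (ρ_c − ρ_w)/(ρ_m − ρ_c) = 3.82 km × 1.853/0.514 = 13.8 km.

13.8 km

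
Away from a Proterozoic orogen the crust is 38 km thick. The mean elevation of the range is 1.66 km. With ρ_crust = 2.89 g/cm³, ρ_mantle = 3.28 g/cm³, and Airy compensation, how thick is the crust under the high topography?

Root depth r = h ρ_c / (ρ_m − ρ_c) = 1.66 km × 2.89 / 0.39 = 12.3 km.
Total thickness = T + h + r = 38 km + 1.66 km + 12.3 km = 52 km.

52 km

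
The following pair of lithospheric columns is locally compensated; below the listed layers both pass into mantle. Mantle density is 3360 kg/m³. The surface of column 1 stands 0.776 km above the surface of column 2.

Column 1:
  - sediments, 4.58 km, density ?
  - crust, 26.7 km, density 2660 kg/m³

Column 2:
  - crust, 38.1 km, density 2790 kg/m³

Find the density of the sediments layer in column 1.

Take the compensation level at the base of the deeper column (depth z_c below the surface of column 1) and equate Σ ρ_i t_i down to z_c; mantle fills any gap and the z_c terms cancel.
Column 1: 4.58×ρ + 26.7×2660 + (z_c − 31.28)×3360
Column 2: 0.776×0 + 38.1×2790 + (z_c − 0.776 − 38.1)×3360
The z_c×3360 term appears on both sides and cancels. Collect the known terms of each column as K = Σ(ρt)_known − 3360 × (depth of known layers): K_1 = 71022 − 3360×31.28 = −34078.8; K_2 = 106299 − 3360×(0.776 + 38.1) = −24324.36.
Balance: K_1 + 4.58×ρ = K_2, so ρ = (K_2 − K_1)/4.58 = 9754.44/4.58 = 2130 kg/m³.

2130 kg/m³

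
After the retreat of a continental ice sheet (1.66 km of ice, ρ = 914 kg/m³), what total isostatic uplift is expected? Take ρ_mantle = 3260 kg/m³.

0.465 km

Removing the load lets mantle flow back in; uplift u satisfies ρ_ice t = ρ_m u.
u = t ρ_ice/ρ_m = 1.66 km × 914/3260 = 0.465 km.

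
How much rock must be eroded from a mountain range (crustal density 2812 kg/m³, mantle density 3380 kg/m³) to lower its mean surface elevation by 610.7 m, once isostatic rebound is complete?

Net drop Δ = e − u = e − e ρ_c/ρ_m = e (ρ_m − ρ_c)/ρ_m.
e = Δ ρ_m/(ρ_m − ρ_c) = 610.7 m × 3380/568 = 3630 m.

3630 m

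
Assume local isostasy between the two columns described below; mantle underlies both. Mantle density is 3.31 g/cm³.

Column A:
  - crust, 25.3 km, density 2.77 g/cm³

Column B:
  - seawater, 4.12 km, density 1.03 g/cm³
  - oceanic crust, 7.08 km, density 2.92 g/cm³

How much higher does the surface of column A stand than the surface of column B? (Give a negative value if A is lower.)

For any compensation level in the mantle, the mantle terms cancel and isostasy reduces to e = (Σt_A − Σt_B) − (Σ(ρt)_A − Σ(ρt)_B) / ρ_m.
Σt_A = 25.3 km; Σt_B = 11.2 km; Σ(ρt)_A = 70.081; Σ(ρt)_B = 24.9172 (in km·g/cm³).
e = (25.3 − 11.2) − (70.081 − 24.9172) / 3.31 = 0.455 km.

0.455 km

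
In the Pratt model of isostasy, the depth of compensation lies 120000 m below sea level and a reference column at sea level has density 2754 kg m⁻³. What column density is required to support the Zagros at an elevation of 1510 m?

2720 kg m⁻³

Pratt balance: ρ_ref D = ρ (D + h).
ρ = ρ_ref D/(D + h) = 2754 × 120000 m/(120000 m + 1510 m) = 2720 kg m⁻³.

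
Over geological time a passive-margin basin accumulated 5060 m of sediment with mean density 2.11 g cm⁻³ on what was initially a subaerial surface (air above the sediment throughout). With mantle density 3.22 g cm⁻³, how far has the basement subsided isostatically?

Subaerial load: s = t ρ_sed / ρ_m = 5060 m × 2.11/3.22 = 3320 m.

3320 m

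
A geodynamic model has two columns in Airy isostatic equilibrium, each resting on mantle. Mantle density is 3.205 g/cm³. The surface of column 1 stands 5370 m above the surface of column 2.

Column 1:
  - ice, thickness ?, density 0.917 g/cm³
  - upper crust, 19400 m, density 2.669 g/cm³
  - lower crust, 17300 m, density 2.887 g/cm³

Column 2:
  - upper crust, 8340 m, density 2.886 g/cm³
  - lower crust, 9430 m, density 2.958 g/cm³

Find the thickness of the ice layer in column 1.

Take the compensation level at the base of the deeper column (depth z_c below the surface of column 1) and equate Σ ρ_i t_i down to z_c; mantle fills any gap and the z_c terms cancel.
Column 1: x×0.917 + 19400×2.669 + 17300×2.887 + (z_c − 36700 − x)×3.205
Column 2: 5370×0 + 8340×2.886 + 9430×2.958 + (z_c − 5370 − 17770)×3.205
The z_c×3.205 term appears on both sides and cancels. Collect the known terms of each column as K = Σ(ρt)_known − 3.205 × (depth of known layers): K_1 = 101723.7 − 3.205×36700 = −15899.8; K_2 = 51963.18 − 3.205×(5370 + 17770) = −22200.52.
Balance: K_1 − x×(3.205 − 0.917) = K_2, so x = (K_1 − K_2)/(3.205 − 0.917) = 6300.72/2.288 = 2750 m.

2750 m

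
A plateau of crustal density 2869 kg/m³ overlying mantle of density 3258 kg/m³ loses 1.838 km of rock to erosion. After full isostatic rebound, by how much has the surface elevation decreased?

Rebound u = e ρ_c/ρ_m = 1.838 km × 2869/3258 = 1.619 km.
Net surface drop = e − u = 1.838 km − 1.619 km = e (ρ_m − ρ_c)/ρ_m = 0.219 km.

0.219 km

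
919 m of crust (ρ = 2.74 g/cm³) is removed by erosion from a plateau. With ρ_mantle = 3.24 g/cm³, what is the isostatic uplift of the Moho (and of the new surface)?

Unloading: uplift u = e ρ_c/ρ_m = 919 m × 2.74/3.24 = 777 m.

777 m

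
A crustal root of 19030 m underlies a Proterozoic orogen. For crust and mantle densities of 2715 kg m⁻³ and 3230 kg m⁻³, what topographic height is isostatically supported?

3610 m

Balancing pressure at the compensation depth: ρ_c h = (ρ_m − ρ_c) r.
h = r (ρ_m − ρ_c) / ρ_c = 19030 m × (3230 − 2715) / 2715 = 3610 m.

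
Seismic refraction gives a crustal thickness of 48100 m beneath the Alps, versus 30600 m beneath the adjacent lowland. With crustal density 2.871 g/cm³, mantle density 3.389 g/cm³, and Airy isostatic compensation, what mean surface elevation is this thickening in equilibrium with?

Excess crust Δ = 48100 m − 30600 m = 17500 m, split between elevation h and root r with h + r = Δ.
Airy balance ρ_c h = (ρ_m − ρ_c) r gives r = h ρ_c/(ρ_m − ρ_c), so h (1 + ρ_c/(ρ_m − ρ_c)) = Δ, i.e. h = Δ (ρ_m − ρ_c)/ρ_m.
h = 17500 m × 0.518/3.389 = 2670 m.

2670 m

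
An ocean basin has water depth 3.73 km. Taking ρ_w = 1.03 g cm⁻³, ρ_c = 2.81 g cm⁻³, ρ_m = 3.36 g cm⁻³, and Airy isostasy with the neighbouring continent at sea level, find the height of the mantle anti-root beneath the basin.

12.1 km

In Airy isostatic equilibrium: replacing crust with seawater at the top is compensated by replacing crust with mantle at the base: d (ρ_c − ρ_w) = a (ρ_m − ρ_c).
a = d (ρ_c − ρ_w)/(ρ_m − ρ_c) = 3.73 km × 1.78/0.55 = 12.1 km.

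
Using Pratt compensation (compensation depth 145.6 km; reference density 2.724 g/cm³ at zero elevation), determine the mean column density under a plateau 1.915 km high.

Pratt balance: ρ_ref D = ρ (D + h).
ρ = ρ_ref D/(D + h) = 2.724 × 145.6 km/(145.6 km + 1.915 km) = 2.69 g/cm³.

2.69 g/cm³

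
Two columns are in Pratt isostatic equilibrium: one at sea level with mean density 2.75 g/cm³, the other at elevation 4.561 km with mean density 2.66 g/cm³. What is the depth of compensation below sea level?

ρ_ref D = ρ (D + h) → D (ρ_ref − ρ) = ρ h.
D = ρ h/(ρ_ref − ρ) = 2.66 × 4.561 km/(2.75 − 2.66) = 135 km.

135 km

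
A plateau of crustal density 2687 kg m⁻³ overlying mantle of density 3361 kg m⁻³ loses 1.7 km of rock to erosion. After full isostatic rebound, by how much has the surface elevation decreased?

0.341 km

Rebound u = e ρ_c/ρ_m = 1.7 km × 2687/3361 = 1.359 km.
Net surface drop = e − u = 1.7 km − 1.359 km = e (ρ_m − ρ_c)/ρ_m = 0.341 km.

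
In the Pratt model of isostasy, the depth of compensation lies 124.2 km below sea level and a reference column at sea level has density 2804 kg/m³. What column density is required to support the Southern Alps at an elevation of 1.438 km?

2770 kg/m³

Pratt balance: ρ_ref D = ρ (D + h).
ρ = ρ_ref D/(D + h) = 2804 × 124.2 km/(124.2 km + 1.438 km) = 2770 kg/m³.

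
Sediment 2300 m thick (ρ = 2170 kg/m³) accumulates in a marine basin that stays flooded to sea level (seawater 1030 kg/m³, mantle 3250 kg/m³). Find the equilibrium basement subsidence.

Submarine loading: the sediment displaces seawater, and the subsidence is in turn flooded, so s (ρ_m − ρ_w) = t (ρ_sed − ρ_w).
s = 2300 m × (2170 − 1030) / (3250 − 1030) = 1180 m.

1180 m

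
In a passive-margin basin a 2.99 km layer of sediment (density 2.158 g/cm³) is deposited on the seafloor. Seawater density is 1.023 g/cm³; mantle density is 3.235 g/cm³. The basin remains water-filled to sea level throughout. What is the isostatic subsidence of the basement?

1.53 km

Submarine loading: the sediment displaces seawater, and the subsidence is in turn flooded, so s (ρ_m − ρ_w) = t (ρ_sed − ρ_w).
s = 2.99 km × (2.158 − 1.023) / (3.235 − 1.023) = 1.53 km.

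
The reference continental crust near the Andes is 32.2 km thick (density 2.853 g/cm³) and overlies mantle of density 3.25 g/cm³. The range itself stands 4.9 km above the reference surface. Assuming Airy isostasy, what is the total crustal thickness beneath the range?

Root depth r = h ρ_c / (ρ_m − ρ_c) = 4.9 km × 2.853 / 0.397 = 35.21 km.
Total thickness = T + h + r = 32.2 km + 4.9 km + 35.21 km = 72.3 km.

72.3 km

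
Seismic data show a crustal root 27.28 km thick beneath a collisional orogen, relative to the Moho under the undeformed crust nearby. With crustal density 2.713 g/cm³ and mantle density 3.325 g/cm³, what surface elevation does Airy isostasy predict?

In Airy isostatic equilibrium: ρ_c h = (ρ_m − ρ_c) r.
h = r (ρ_m − ρ_c) / ρ_c = 27.28 km × (3.325 − 2.713) / 2.713 = 6.15 km.

6.15 km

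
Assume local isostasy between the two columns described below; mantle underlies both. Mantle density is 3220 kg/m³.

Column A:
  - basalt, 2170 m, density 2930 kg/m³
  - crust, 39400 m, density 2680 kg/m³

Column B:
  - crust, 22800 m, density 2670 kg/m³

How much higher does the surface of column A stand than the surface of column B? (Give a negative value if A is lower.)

For any compensation level in the mantle, the mantle terms cancel and isostasy reduces to e = (Σt_A − Σt_B) − (Σ(ρt)_A − Σ(ρt)_B) / ρ_m.
Σt_A = 41570 m; Σt_B = 22800 m; Σ(ρt)_A = 111950100; Σ(ρt)_B = 60876000 (in m·kg/m³).
e = (41570 − 22800) − (111950100 − 60876000) / 3220 = 2910 m.

2910 m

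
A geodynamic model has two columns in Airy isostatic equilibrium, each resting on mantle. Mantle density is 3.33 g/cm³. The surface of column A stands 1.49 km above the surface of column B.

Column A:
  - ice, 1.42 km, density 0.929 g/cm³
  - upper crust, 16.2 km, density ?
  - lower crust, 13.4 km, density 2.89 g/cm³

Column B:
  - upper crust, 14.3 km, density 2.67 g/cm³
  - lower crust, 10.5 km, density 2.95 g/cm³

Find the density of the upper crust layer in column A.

2.77 g/cm³

Take the compensation level at the base of the deeper column (depth z_c below the surface of column A) and equate Σ ρ_i t_i down to z_c; mantle fills any gap and the z_c terms cancel.
Column A: 1.42×0.929 + 16.2×ρ + 13.4×2.89 + (z_c − 31.02)×3.33
Column B: 1.49×0 + 14.3×2.67 + 10.5×2.95 + (z_c − 1.49 − 24.8)×3.33
The z_c×3.33 term appears on both sides and cancels. Collect the known terms of each column as K = Σ(ρt)_known − 3.33 × (depth of known layers): K_A = 40.04518 − 3.33×31.02 = −63.25142; K_B = 69.156 − 3.33×(1.49 + 24.8) = −18.3897.
Balance: K_A + 16.2×ρ = K_B, so ρ = (K_B − K_A)/16.2 = 44.8617/16.2 = 2.77 g/cm³.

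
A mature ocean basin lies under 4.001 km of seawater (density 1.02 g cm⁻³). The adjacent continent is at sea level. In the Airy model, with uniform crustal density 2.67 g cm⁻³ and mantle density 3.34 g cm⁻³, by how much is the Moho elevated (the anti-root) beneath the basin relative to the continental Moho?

9.85 km

Equating mass per unit area of the two columns: replacing crust with seawater at the top is compensated by replacing crust with mantle at the base: d (ρ_c − ρ_w) = a (ρ_m − ρ_c).
a = d (ρ_c − ρ_w)/(ρ_m − ρ_c) = 4.001 km × 1.65/0.67 = 9.85 km.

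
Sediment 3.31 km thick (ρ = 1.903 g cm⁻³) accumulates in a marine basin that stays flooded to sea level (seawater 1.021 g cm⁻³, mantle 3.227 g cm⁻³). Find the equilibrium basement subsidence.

1.32 km

Submarine loading: the sediment displaces seawater, and the subsidence is in turn flooded, so s (ρ_m − ρ_w) = t (ρ_sed − ρ_w).
s = 3.31 km × (1.903 − 1.021) / (3.227 − 1.021) = 1.32 km.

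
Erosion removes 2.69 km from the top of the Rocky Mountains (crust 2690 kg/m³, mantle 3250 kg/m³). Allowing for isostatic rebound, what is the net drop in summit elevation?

Rebound u = e ρ_c/ρ_m = 2.69 km × 2690/3250 = 2.226 km.
Net surface drop = e − u = 2.69 km − 2.226 km = e (ρ_m − ρ_c)/ρ_m = 0.464 km.

0.464 km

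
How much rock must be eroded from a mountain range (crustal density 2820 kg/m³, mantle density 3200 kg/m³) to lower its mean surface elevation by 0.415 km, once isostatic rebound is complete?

Net drop Δ = e − u = e − e ρ_c/ρ_m = e (ρ_m − ρ_c)/ρ_m.
e = Δ ρ_m/(ρ_m − ρ_c) = 0.415 km × 3200/380 = 3.49 km.

3.49 km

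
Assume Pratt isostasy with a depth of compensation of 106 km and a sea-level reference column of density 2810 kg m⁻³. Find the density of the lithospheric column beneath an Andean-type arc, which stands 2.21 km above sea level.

2750 kg m⁻³

Pratt balance: ρ_ref D = ρ (D + h).
ρ = ρ_ref D/(D + h) = 2810 × 106 km/(106 km + 2.21 km) = 2750 kg m⁻³.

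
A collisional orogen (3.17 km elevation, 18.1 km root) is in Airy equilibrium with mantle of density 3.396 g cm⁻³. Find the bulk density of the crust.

ρ_c h = (ρ_m − ρ_c) r → ρ_c (h + r) = ρ_m r → ρ_c = ρ_m r / (h + r).
ρ_c = 3.396 × 18.1 km / (3.17 km + 18.1 km) = 2.89 g cm⁻³.

2.89 g cm⁻³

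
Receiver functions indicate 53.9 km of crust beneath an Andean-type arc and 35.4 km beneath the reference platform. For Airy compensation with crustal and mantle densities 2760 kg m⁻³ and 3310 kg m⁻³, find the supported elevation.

3.07 km

Excess crust Δ = 53.9 km − 35.4 km = 18.5 km, split between elevation h and root r with h + r = Δ.
Airy balance ρ_c h = (ρ_m − ρ_c) r gives r = h ρ_c/(ρ_m − ρ_c), so h (1 + ρ_c/(ρ_m − ρ_c)) = Δ, i.e. h = Δ (ρ_m − ρ_c)/ρ_m.
h = 18.5 km × 550/3310 = 3.07 km.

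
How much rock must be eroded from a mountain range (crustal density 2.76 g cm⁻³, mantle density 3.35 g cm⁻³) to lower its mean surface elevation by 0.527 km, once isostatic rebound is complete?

2.99 km

Net drop Δ = e − u = e − e ρ_c/ρ_m = e (ρ_m − ρ_c)/ρ_m.
e = Δ ρ_m/(ρ_m − ρ_c) = 0.527 km × 3.35/0.59 = 2.99 km.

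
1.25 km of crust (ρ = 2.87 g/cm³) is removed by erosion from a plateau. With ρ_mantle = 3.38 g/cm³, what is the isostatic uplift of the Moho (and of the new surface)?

1.06 km

Unloading: uplift u = e ρ_c/ρ_m = 1.25 km × 2.87/3.38 = 1.06 km.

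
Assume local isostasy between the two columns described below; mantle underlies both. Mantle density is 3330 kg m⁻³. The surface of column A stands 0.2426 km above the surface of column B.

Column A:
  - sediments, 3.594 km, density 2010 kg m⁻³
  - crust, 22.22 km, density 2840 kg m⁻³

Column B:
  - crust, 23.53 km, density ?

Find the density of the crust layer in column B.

Take the compensation level at the base of the deeper column (depth z_c below the surface of column A) and equate Σ ρ_i t_i down to z_c; mantle fills any gap and the z_c terms cancel.
Column A: 3.594×2010 + 22.22×2840 + (z_c − 25.814)×3330
Column B: 0.2426×0 + 23.53×ρ + (z_c − 0.2426 − 23.53)×3330
The z_c×3330 term appears on both sides and cancels. Collect the known terms of each column as K = Σ(ρt)_known − 3330 × (depth of known layers): K_A = 70328.74 − 3330×25.814 = −15631.88; K_B = 0 − 3330×(0.2426 + 23.53) = −79162.758.
Balance: K_A = K_B + 23.53×ρ, so ρ = (K_A − K_B)/23.53 = 63530.9/23.53 = 2700 kg m⁻³.

2700 kg m⁻³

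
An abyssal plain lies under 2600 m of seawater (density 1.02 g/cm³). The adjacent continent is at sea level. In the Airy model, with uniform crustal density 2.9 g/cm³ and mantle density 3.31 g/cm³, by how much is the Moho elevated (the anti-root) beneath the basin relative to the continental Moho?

For local isostatic compensation: replacing crust with seawater at the top is compensated by replacing crust with mantle at the base: d (ρ_c − ρ_w) = a (ρ_m − ρ_c).
a = d (ρ_c − ρ_w)/(ρ_m − ρ_c) = 2600 m × 1.88/0.41 = 11900 m.

11900 m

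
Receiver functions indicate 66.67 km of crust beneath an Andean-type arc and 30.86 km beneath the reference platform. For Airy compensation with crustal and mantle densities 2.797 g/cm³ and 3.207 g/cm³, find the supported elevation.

Excess crust Δ = 66.67 km − 30.86 km = 35.81 km, split between elevation h and root r with h + r = Δ.
Airy balance ρ_c h = (ρ_m − ρ_c) r gives r = h ρ_c/(ρ_m − ρ_c), so h (1 + ρ_c/(ρ_m − ρ_c)) = Δ, i.e. h = Δ (ρ_m − ρ_c)/ρ_m.
h = 35.81 km × 0.41/3.207 = 4.58 km.

4.58 km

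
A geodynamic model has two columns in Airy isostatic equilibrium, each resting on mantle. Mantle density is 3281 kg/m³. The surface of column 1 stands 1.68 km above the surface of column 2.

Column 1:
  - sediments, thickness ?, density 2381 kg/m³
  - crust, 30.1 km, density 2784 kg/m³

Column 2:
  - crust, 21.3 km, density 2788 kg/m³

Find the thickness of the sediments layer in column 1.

1.17 km

Take the compensation level at the base of the deeper column (depth z_c below the surface of column 1) and equate Σ ρ_i t_i down to z_c; mantle fills any gap and the z_c terms cancel.
Column 1: x×2381 + 30.1×2784 + (z_c − 30.1 − x)×3281
Column 2: 1.68×0 + 21.3×2788 + (z_c − 1.68 − 21.3)×3281
The z_c×3281 term appears on both sides and cancels. Collect the known terms of each column as K = Σ(ρt)_known − 3281 × (depth of known layers): K_1 = 83798.4 − 3281×30.1 = −14959.7; K_2 = 59384.4 − 3281×(1.68 + 21.3) = −16012.98.
Balance: K_1 − x×(3281 − 2381) = K_2, so x = (K_1 − K_2)/(3281 − 2381) = 1053.28/900 = 1.17 km.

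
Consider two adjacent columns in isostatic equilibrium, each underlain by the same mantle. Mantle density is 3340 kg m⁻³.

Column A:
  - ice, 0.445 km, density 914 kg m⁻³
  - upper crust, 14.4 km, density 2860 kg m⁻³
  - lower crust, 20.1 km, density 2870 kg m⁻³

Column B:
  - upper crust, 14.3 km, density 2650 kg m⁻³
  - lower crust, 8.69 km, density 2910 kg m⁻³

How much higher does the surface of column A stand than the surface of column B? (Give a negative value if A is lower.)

For any compensation level in the mantle, the mantle terms cancel and isostasy reduces to e = (Σt_A − Σt_B) − (Σ(ρt)_A − Σ(ρt)_B) / ρ_m.
Σt_A = 34.945 km; Σt_B = 22.99 km; Σ(ρt)_A = 99277.73; Σ(ρt)_B = 63182.9 (in km·kg m⁻³).
e = (34.945 − 22.99) − (99277.73 − 63182.9) / 3340 = 1.15 km.

1.15 km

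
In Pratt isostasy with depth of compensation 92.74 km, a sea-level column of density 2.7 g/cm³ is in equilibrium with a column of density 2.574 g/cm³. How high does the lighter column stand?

4.54 km

ρ_ref D = ρ (D + h) → h = D (ρ_ref − ρ)/ρ.
h = 92.74 km × (2.7 − 2.574)/2.574 = 4.54 km.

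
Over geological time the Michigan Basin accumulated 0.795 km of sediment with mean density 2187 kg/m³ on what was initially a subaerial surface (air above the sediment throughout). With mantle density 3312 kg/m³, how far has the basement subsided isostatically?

0.525 km

Subaerial load: s = t ρ_sed / ρ_m = 0.795 km × 2187/3312 = 0.525 km.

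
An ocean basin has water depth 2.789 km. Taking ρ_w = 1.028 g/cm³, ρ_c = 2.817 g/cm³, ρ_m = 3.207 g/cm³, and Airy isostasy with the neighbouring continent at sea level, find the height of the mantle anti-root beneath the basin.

Isostatic balance requires: replacing crust with seawater at the top is compensated by replacing crust with mantle at the base: d (ρ_c − ρ_w) = a (ρ_m − ρ_c).
a = d (ρ_c − ρ_w)/(ρ_m − ρ_c) = 2.789 km × 1.789/0.39 = 12.8 km.

12.8 km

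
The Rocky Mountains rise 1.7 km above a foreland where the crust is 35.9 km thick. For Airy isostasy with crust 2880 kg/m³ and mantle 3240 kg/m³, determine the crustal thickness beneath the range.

51.2 km

Root depth r = h ρ_c / (ρ_m − ρ_c) = 1.7 km × 2880 / 360 = 13.6 km.
Total thickness = T + h + r = 35.9 km + 1.7 km + 13.6 km = 51.2 km.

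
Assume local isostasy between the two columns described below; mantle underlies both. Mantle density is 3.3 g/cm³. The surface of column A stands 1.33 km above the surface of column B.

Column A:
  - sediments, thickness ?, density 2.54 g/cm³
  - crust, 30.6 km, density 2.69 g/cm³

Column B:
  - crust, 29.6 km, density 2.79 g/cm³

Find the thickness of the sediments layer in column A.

Take the compensation level at the base of the deeper column (depth z_c below the surface of column A) and equate Σ ρ_i t_i down to z_c; mantle fills any gap and the z_c terms cancel.
Column A: x×2.54 + 30.6×2.69 + (z_c − 30.6 − x)×3.3
Column B: 1.33×0 + 29.6×2.79 + (z_c − 1.33 − 29.6)×3.3
The z_c×3.3 term appears on both sides and cancels. Collect the known terms of each column as K = Σ(ρt)_known − 3.3 × (depth of known layers): K_A = 82.314 − 3.3×30.6 = −18.666; K_B = 82.584 − 3.3×(1.33 + 29.6) = −19.485.
Balance: K_A − x×(3.3 − 2.54) = K_B, so x = (K_A − K_B)/(3.3 − 2.54) = 0.819/0.76 = 1.08 km.

1.08 km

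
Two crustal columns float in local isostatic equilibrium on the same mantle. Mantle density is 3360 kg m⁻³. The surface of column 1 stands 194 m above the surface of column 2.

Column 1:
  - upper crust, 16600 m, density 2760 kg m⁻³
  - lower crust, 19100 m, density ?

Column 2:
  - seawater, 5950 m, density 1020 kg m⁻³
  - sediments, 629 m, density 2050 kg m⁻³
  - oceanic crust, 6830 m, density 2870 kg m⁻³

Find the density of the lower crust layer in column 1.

Take the compensation level at the base of the deeper column (depth z_c below the surface of column 1) and equate Σ ρ_i t_i down to z_c; mantle fills any gap and the z_c terms cancel.
Column 1: 16600×2760 + 19100×ρ + (z_c − 35700)×3360
Column 2: 194×0 + 5950×1020 + 629×2050 + 6830×2870 + (z_c − 194 − 13409)×3360
The z_c×3360 term appears on both sides and cancels. Collect the known terms of each column as K = Σ(ρt)_known − 3360 × (depth of known layers): K_1 = 45816000 − 3360×35700 = −74136000; K_2 = 26960550 − 3360×(194 + 13409) = −18745530.
Balance: K_1 + 19100×ρ = K_2, so ρ = (K_2 − K_1)/19100 = 55390500/19100 = 2900 kg m⁻³.

2900 kg m⁻³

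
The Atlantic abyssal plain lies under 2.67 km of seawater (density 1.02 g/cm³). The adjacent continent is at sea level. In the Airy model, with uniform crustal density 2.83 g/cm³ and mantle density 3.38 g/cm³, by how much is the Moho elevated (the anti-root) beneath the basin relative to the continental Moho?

Balancing pressure at the compensation depth: replacing crust with seawater at the top is compensated by replacing crust with mantle at the base: d (ρ_c − ρ_w) = a (ρ_m − ρ_c).
a = d (ρ_c − ρ_w)/(ρ_m − ρ_c) = 2.67 km × 1.81/0.55 = 8.79 km.

8.79 km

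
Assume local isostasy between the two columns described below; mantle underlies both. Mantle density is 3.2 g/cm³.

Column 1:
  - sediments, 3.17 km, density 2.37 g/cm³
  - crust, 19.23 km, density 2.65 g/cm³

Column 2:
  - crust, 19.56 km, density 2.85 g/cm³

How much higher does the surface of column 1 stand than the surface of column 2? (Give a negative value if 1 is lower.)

1.99 km

For any compensation level in the mantle, the mantle terms cancel and isostasy reduces to e = (Σt_1 − Σt_2) − (Σ(ρt)_1 − Σ(ρt)_2) / ρ_m.
Σt_1 = 22.4 km; Σt_2 = 19.56 km; Σ(ρt)_1 = 58.4724; Σ(ρt)_2 = 55.746 (in km·g/cm³).
e = (22.4 − 19.56) − (58.4724 − 55.746) / 3.2 = 1.99 km.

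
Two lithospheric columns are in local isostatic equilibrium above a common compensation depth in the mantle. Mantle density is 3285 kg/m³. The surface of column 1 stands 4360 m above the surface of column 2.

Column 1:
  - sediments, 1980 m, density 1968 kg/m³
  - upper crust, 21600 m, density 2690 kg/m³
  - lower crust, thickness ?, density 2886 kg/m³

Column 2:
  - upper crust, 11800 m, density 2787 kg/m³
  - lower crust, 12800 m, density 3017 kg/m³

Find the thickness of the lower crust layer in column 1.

Take the compensation level at the base of the deeper column (depth z_c below the surface of column 1) and equate Σ ρ_i t_i down to z_c; mantle fills any gap and the z_c terms cancel.
Column 1: 1980×1968 + 21600×2690 + x×2886 + (z_c − 23580 − x)×3285
Column 2: 4360×0 + 11800×2787 + 12800×3017 + (z_c − 4360 − 24600)×3285
The z_c×3285 term appears on both sides and cancels. Collect the known terms of each column as K = Σ(ρt)_known − 3285 × (depth of known layers): K_1 = 62000640 − 3285×23580 = −15459660; K_2 = 71504200 − 3285×(4360 + 24600) = −23629400.
Balance: K_1 − x×(3285 − 2886) = K_2, so x = (K_1 − K_2)/(3285 − 2886) = 8169740/399 = 20500 m.

20500 m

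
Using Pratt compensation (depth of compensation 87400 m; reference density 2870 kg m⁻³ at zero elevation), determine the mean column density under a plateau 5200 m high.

Pratt balance: ρ_ref D = ρ (D + h).
ρ = ρ_ref D/(D + h) = 2870 × 87400 m/(87400 m + 5200 m) = 2710 kg m⁻³.

2710 kg m⁻³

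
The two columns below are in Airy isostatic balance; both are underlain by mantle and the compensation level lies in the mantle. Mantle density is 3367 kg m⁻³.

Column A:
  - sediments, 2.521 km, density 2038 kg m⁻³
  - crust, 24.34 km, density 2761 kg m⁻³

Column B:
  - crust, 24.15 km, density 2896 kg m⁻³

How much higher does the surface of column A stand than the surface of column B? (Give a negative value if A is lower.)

2 km

For any compensation level in the mantle, the mantle terms cancel and isostasy reduces to e = (Σt_A − Σt_B) − (Σ(ρt)_A − Σ(ρt)_B) / ρ_m.
Σt_A = 26.861 km; Σt_B = 24.15 km; Σ(ρt)_A = 72340.538; Σ(ρt)_B = 69938.4 (in km·kg m⁻³).
e = (26.861 − 24.15) − (72340.538 − 69938.4) / 3367 = 2 km.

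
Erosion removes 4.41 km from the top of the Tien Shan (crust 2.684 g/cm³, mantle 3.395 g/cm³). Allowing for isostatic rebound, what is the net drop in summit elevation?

Rebound u = e ρ_c/ρ_m = 4.41 km × 2.684/3.395 = 3.486 km.
Net surface drop = e − u = 4.41 km − 3.486 km = e (ρ_m − ρ_c)/ρ_m = 0.924 km.

0.924 km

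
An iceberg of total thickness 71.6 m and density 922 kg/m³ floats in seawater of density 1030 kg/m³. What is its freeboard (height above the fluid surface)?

Floating equilibrium: submerged depth d = t ρ_obj/ρ_fluid = 71.6 m × 922/1030 = 64.09 m.
Freeboard = t − d = 71.6 m − 64.09 m = 7.51 m.

7.51 m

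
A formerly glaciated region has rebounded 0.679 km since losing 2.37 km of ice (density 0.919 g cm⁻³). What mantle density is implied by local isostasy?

ρ_m = ρ_ice t / u = 0.919 × 2.37 km/0.679 km = 3.21 g cm⁻³.

3.21 g cm⁻³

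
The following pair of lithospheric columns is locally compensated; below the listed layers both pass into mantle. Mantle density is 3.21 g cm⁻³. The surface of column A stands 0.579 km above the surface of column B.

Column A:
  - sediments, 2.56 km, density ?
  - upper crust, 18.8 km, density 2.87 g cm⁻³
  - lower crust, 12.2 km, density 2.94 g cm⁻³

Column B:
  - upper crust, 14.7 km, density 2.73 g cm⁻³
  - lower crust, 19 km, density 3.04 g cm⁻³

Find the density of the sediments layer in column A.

2.25 g cm⁻³

Take the compensation level at the base of the deeper column (depth z_c below the surface of column A) and equate Σ ρ_i t_i down to z_c; mantle fills any gap and the z_c terms cancel.
Column A: 2.56×ρ + 18.8×2.87 + 12.2×2.94 + (z_c − 33.56)×3.21
Column B: 0.579×0 + 14.7×2.73 + 19×3.04 + (z_c − 0.579 − 33.7)×3.21
The z_c×3.21 term appears on both sides and cancels. Collect the known terms of each column as K = Σ(ρt)_known − 3.21 × (depth of known layers): K_A = 89.824 − 3.21×33.56 = −17.9036; K_B = 97.891 − 3.21×(0.579 + 33.7) = −12.14459.
Balance: K_A + 2.56×ρ = K_B, so ρ = (K_B − K_A)/2.56 = 5.75901/2.56 = 2.25 g cm⁻³.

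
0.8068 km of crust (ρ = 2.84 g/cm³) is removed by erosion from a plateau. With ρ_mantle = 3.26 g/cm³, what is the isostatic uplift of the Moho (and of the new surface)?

0.703 km

Unloading: uplift u = e ρ_c/ρ_m = 0.8068 km × 2.84/3.26 = 0.703 km.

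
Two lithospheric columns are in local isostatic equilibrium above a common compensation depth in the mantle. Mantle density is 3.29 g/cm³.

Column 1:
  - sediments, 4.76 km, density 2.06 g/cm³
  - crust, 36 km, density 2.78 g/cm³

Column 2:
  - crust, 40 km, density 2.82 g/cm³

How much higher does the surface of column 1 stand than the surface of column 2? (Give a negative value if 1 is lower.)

For any compensation level in the mantle, the mantle terms cancel and isostasy reduces to e = (Σt_1 − Σt_2) − (Σ(ρt)_1 − Σ(ρt)_2) / ρ_m.
Σt_1 = 40.76 km; Σt_2 = 40 km; Σ(ρt)_1 = 109.8856; Σ(ρt)_2 = 112.8 (in km·g/cm³).
e = (40.76 − 40) − (109.8856 − 112.8) / 3.29 = 1.65 km.

1.65 km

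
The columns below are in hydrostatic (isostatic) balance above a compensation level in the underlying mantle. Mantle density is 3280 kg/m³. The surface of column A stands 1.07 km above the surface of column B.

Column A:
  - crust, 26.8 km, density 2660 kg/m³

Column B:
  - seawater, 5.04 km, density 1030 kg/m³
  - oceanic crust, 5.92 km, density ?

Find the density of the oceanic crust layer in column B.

2980 kg/m³

Take the compensation level at the base of the deeper column (depth z_c below the surface of column A) and equate Σ ρ_i t_i down to z_c; mantle fills any gap and the z_c terms cancel.
Column A: 26.8×2660 + (z_c − 26.8)×3280
Column B: 1.07×0 + 5.04×1030 + 5.92×ρ + (z_c − 1.07 − 10.96)×3280
The z_c×3280 term appears on both sides and cancels. Collect the known terms of each column as K = Σ(ρt)_known − 3280 × (depth of known layers): K_A = 71288 − 3280×26.8 = −16616; K_B = 5191.2 − 3280×(1.07 + 10.96) = −34267.2.
Balance: K_A = K_B + 5.92×ρ, so ρ = (K_A − K_B)/5.92 = 17651.2/5.92 = 2980 kg/m³.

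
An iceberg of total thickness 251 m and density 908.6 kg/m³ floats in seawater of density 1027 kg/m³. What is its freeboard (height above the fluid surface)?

28.9 m

Floating equilibrium: submerged depth d = t ρ_obj/ρ_fluid = 251 m × 908.6/1027 = 222.1 m.
Freeboard = t − d = 251 m − 222.1 m = 28.9 m.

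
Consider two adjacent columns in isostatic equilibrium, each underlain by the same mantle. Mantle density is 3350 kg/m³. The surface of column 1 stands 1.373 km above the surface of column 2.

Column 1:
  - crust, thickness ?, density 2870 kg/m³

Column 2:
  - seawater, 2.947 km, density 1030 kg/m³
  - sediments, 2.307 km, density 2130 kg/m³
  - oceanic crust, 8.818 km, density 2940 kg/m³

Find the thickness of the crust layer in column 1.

Take the compensation level at the base of the deeper column (depth z_c below the surface of column 1) and equate Σ ρ_i t_i down to z_c; mantle fills any gap and the z_c terms cancel.
Column 1: x×2870 + (z_c − 0 − x)×3350
Column 2: 1.373×0 + 2.947×1030 + 2.307×2130 + 8.818×2940 + (z_c − 1.373 − 14.072)×3350
The z_c×3350 term appears on both sides and cancels. Collect the known terms of each column as K = Σ(ρt)_known − 3350 × (depth of known layers): K_1 = 0 − 3350×0 = 0; K_2 = 33874.24 − 3350×(1.373 + 14.072) = −17866.51.
Balance: K_1 − x×(3350 − 2870) = K_2, so x = (K_1 − K_2)/(3350 − 2870) = 17866.5/480 = 37.2 km.

37.2 km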